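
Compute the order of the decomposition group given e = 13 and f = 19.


|D_P| = e * f
= 13 * 19
= 247

247


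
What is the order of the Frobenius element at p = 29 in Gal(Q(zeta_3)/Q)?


The Frobenius at p in Gal(Q(zeta_n)/Q) = (Z/nZ)* is the class of p, so its order is ord_3(29), the smallest k >= 1 with 29^k = 1 mod 3.
n = 3 = 3, phi(3) = 2; the order divides phi(n).
Divisors of 2: 1, 2
Repeated squaring mod 3: 29^1 = 2, 29^2 = 1
Test divisors in increasing order:
  k=1: 29^1 = 2 mod 3
  k=2: 29^2 = 1 mod 3  <- first divisor giving 1
Order = 2

2


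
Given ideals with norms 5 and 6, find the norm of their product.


N(IJ) = N(I) * N(J)
= 5 * 6
= 30

30


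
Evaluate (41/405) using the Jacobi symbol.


Compute (41/405) via quadratic reciprocity:
  reciprocity: (41/405) -> +(405/41)
  reduce: (36/41)
  pull out 2: (2/41) = +1  (since 41 mod 8 = 1)
  pull out 2: (2/41) = +1  (since 41 mod 8 = 1)
  reciprocity: (9/41) -> +(41/9)
  reduce: (5/9)
  reciprocity: (5/9) -> +(9/5)
  reduce: (4/5)
  pull out 2: (2/5) = -1  (since 5 mod 8 = 5)
  pull out 2: (2/5) = -1  (since 5 mod 8 = 5)
  (1/5) = 1
Product of signs = 1

1


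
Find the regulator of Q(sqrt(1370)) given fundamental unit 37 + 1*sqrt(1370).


epsilon = 37 + 1*sqrt(1370)
= 74.0135
R = ln(74.0135)
= 4.3042

4.3042


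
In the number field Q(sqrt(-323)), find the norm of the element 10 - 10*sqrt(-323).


N(a + b*sqrt(d)) = a^2 - d*b^2
= (10)^2 - (-323)*(-10)^2
= 100 + 32300
= 32400

32400


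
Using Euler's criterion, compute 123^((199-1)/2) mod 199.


p = 199 is prime and the exponent is (p-1)/2 = 99, so by Euler's criterion 123^99 = (123/199) = +1 or -1 mod 199.
Compute by square-and-multiply:
  99 = 64 + 32 + 2 + 1 (binary 1100011)
  Repeated squaring mod 199: 123^1 = 123, 123^2 = 5, 123^4 = 25, 123^8 = 28, 123^16 = 187, 123^32 = 144, 123^64 = 40
  123^99 = 123^64 * 123^32 * 123^2 * 123^1 = 40 * 144 * 5 * 123 mod 199
    40 * 144 = 5760 = 188 mod 199
    188 * 5 = 940 = 144 mod 199
    144 * 123 = 17712 = 1 mod 199
  123^99 = 1 mod 199
Result 1: 123 is a quadratic residue mod 199.
123^99 mod 199 = 1

1


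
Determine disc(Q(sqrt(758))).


For K = Q(sqrt(d)) with d squarefree: disc(K) = d if d = 1 mod 4, and disc(K) = 4d if d = 2 or 3 mod 4.
Here d = 758, and d mod 4 = 2.
d = 2 mod 4, not 1 (O_K = Z[sqrt(d)]), so disc(K) = 4d = 4 * (758) = 3032

3032


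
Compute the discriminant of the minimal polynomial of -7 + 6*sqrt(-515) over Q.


The element -7 + 6*sqrt(-515) has minimal polynomial:
x^2 + 14*x + 18589
Discriminant = (14)^2 - 4*(18589)
= 196 - 74356
= -74160

-74160


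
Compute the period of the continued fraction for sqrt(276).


Run the CF algorithm for sqrt(276).
a_0 = floor(sqrt(276)) = 16; set m_0=0, q_0=1.
Recurrence: m' = q*a - m,  q' = (d - m'^2)/q,  a' = floor((a_0 + m')/q').
  step 1: m=16, q=20, a=1
  step 2: m=4, q=13, a=1
  step 3: m=9, q=15, a=1
  step 4: m=6, q=16, a=1
  step 5: m=10, q=11, a=2
  step 6: m=12, q=12, a=2
  step 7: m=12, q=11, a=2
  step 8: m=10, q=16, a=1
  step 9: m=6, q=15, a=1
  step 10: m=9, q=13, a=1
  step 11: m=4, q=20, a=1
  step 12: m=16, q=1, a=32
a_12 = 2*a_0 = 32, so the period closes here.
sqrt(276) = [16; 1, 1, 1, 1, 2, 2, 2, 1, 1, 1, 1, 32]
Period length = 12

12


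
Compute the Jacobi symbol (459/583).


Compute (459/583) via quadratic reciprocity:
  reciprocity: (459/583) -> -(583/459)
  reduce: (124/459)
  pull out 2: (2/459) = -1  (since 459 mod 8 = 3)
  pull out 2: (2/459) = -1  (since 459 mod 8 = 3)
  reciprocity: (31/459) -> -(459/31)
  reduce: (25/31)
  reciprocity: (25/31) -> +(31/25)
  reduce: (6/25)
  pull out 2: (2/25) = +1  (since 25 mod 8 = 1)
  reciprocity: (3/25) -> +(25/3)
  reduce: (1/3)
  (1/3) = 1
Product of signs = 1

1


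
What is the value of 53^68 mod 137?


p = 137 is prime and the exponent is (p-1)/2 = 68, so by Euler's criterion 53^68 = (53/137) = +1 or -1 mod 137.
Compute by square-and-multiply:
  68 = 64 + 4 (binary 1000100)
  Repeated squaring mod 137: 53^1 = 53, 53^2 = 69, 53^4 = 103, 53^8 = 60, 53^16 = 38, 53^32 = 74, 53^64 = 133
  53^68 = 53^64 * 53^4 = 133 * 103 mod 137
    133 * 103 = 13699 = 136 mod 137
  53^68 = 136 mod 137
Result 136 = p - 1 = -1 mod 137: 53 is a quadratic non-residue mod 137. As a residue in [0, p-1] the value is 136.
53^68 mod 137 = 136

136


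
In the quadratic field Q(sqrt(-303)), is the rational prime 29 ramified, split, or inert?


K = Q(sqrt(-303)). Since d mod 4 = 1, disc(K) = -303.
Check p | disc: -303 mod 29 = 16.
p does not divide disc. Compute Legendre symbol (d/p):
16^((29-1)/2) mod 29 = 1
(d/p) = 1, so p splits: (p) = P*P' with e=1, f=1, g=2.
Therefore p is split.

split


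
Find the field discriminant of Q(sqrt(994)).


For K = Q(sqrt(d)) with d squarefree: disc(K) = d if d = 1 mod 4, and disc(K) = 4d if d = 2 or 3 mod 4.
Here d = 994, and d mod 4 = 2.
d = 2 mod 4, not 1 (O_K = Z[sqrt(d)]), so disc(K) = 4d = 4 * (994) = 3976

3976


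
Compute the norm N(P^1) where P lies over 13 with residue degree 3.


N(P^a) = p^(a*f)
= 13^(1*3)
= 13^3
= 2197

2197


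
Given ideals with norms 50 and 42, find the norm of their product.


N(IJ) = N(I) * N(J)
= 50 * 42
= 2100

2100


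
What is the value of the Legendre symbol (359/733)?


p = 733 is prime, so compute (359/733) with the reciprocity algorithm (Jacobi-symbol steps: pull out 2s via (2/n), flip via reciprocity, reduce):
  reciprocity: (359/733) -> +(733/359)
  reduce: (15/359)
  reciprocity: (15/359) -> -(359/15)
  reduce: (14/15)
  pull out 2: (2/15) = +1  (since 15 mod 8 = 7)
  reciprocity: (7/15) -> -(15/7)
  reduce: (1/7)
  (1/7) = 1
Product of signs = 1
(359/733) = 1

1


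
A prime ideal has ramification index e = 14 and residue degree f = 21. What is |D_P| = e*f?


|D_P| = e * f
= 14 * 21
= 294

294


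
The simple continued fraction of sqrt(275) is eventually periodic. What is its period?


Run the CF algorithm for sqrt(275).
a_0 = floor(sqrt(275)) = 16; set m_0=0, q_0=1.
Recurrence: m' = q*a - m,  q' = (d - m'^2)/q,  a' = floor((a_0 + m')/q').
  step 1: m=16, q=19, a=1
  step 2: m=3, q=14, a=1
  step 3: m=11, q=11, a=2
  step 4: m=11, q=14, a=1
  step 5: m=3, q=19, a=1
  step 6: m=16, q=1, a=32
a_6 = 2*a_0 = 32, so the period closes here.
sqrt(275) = [16; 1, 1, 2, 1, 1, 32]
Period length = 6

6


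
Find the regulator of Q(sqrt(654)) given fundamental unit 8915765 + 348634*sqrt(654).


epsilon = 8915765 + 348634*sqrt(654)
= 1.7832e+07
R = ln(1.7832e+07)
= 16.6965

16.6965


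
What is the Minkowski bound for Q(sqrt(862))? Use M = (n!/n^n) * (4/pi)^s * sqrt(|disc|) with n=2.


d = 862, d mod 4 = 2, so disc(K) = 4d = 3448; |disc(K)| = 3448
Real quadratic field, so n = 2, s = r2 = 0, r1 = 2
M = (n!/n^n) * (4/pi)^s * sqrt(|disc(K)|) = (2!/2^2) * (4/pi)^0 * sqrt(3448)
= 0.5 * 1.000000 * 58.719673
= 29.3598

29.3598


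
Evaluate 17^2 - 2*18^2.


x^2 - d*y^2
= 17^2 - 2*18^2
= 289 - 648
= -359

-359


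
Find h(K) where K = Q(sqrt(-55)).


K = Q(sqrt(-55)). d mod 4 = 1, so D = disc(K) = d = -55
h(K) equals the number of primitive reduced positive-definite forms (a, b, c) = a*x^2 + b*x*y + c*y^2 with b^2 - 4ac = D,
where reduced means |b| <= a <= c, with b >= 0 whenever |b| = a or a = c, and primitive means gcd(a, b, c) = 1.
Reduced forces 3a^2 <= |D| = 55, so 1 <= a <= 4; b must have the parity of D, and c = (b^2 - D)/(4a) must be an integer >= a.
Enumerate a = 1..4, b in [-a, a]:
  a=1: (1, 1, 14)  [1]
  a=2: (2, -1, 7), (2, 1, 7)  [2]
  a=3: none
  a=4: (4, 3, 4)  [1]
Total reduced forms: 1 + 2 + 1 = 4
h = 4

4


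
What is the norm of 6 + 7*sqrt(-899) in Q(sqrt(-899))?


N(a + b*sqrt(d)) = a^2 - d*b^2
= (6)^2 - (-899)*(7)^2
= 36 + 44051
= 44087

44087


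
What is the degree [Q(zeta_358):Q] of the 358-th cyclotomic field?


The degree equals Euler's totient phi(358).
358 = 2 * 179
phi(358) = 178

178


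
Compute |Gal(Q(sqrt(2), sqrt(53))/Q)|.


The 2 square roots of distinct primes are multiplicatively independent over Q,
so [K:Q] = 2^2 and Gal(K/Q) is isomorphic to (Z/2Z)^2.
|Gal| = 2^2 = 4

4


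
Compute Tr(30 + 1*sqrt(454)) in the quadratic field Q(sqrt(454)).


Tr(a + b*sqrt(d)) = (a + b*sqrt(d)) + (a - b*sqrt(d)) = 2a
= 2 * (30)
= 60

60


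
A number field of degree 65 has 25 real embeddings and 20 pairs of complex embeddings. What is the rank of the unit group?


By Dirichlet's unit theorem:
rank = r1 + r2 - 1
= 25 + 20 - 1
= 44

44


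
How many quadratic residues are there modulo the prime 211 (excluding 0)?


For prime p, the number of non-zero quadratic residues is (p-1)/2.
= (211-1)/2
= 105

105


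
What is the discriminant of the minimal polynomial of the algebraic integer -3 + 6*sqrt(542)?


The element -3 + 6*sqrt(542) has minimal polynomial:
x^2 + 6*x - 19503
Discriminant = (6)^2 - 4*(-19503)
= 36 + 78012
= 78048

78048


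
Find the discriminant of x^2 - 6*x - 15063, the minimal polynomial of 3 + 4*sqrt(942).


The element 3 + 4*sqrt(942) has minimal polynomial:
x^2 - 6*x - 15063
Discriminant = (-6)^2 - 4*(-15063)
= 36 + 60252
= 60288

60288


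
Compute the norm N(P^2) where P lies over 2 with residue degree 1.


N(P^a) = p^(a*f)
= 2^(2*1)
= 2^2
= 4

4


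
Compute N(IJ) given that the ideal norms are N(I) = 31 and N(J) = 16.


N(IJ) = N(I) * N(J)
= 31 * 16
= 496

496


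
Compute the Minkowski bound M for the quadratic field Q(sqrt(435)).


d = 435, d mod 4 = 3, so disc(K) = 4d = 1740; |disc(K)| = 1740
Real quadratic field, so n = 2, s = r2 = 0, r1 = 2
M = (n!/n^n) * (4/pi)^s * sqrt(|disc(K)|) = (2!/2^2) * (4/pi)^0 * sqrt(1740)
= 0.5 * 1.000000 * 41.713307
= 20.8567

20.8567


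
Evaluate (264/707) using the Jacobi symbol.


Compute (264/707) via quadratic reciprocity:
  pull out 2: (2/707) = -1  (since 707 mod 8 = 3)
  pull out 2: (2/707) = -1  (since 707 mod 8 = 3)
  pull out 2: (2/707) = -1  (since 707 mod 8 = 3)
  reciprocity: (33/707) -> +(707/33)
  reduce: (14/33)
  pull out 2: (2/33) = +1  (since 33 mod 8 = 1)
  reciprocity: (7/33) -> +(33/7)
  reduce: (5/7)
  reciprocity: (5/7) -> +(7/5)
  reduce: (2/5)
  pull out 2: (2/5) = -1  (since 5 mod 8 = 5)
  (1/5) = 1
Product of signs = 1

1


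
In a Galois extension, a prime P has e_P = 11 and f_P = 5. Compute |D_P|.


|D_P| = e * f
= 11 * 5
= 55

55


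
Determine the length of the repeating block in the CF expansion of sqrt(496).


Run the CF algorithm for sqrt(496).
a_0 = floor(sqrt(496)) = 22; set m_0=0, q_0=1.
Recurrence: m' = q*a - m,  q' = (d - m'^2)/q,  a' = floor((a_0 + m')/q').
  step 1: m=22, q=12, a=3
  step 2: m=14, q=25, a=1
  step 3: m=11, q=15, a=2
  step 4: m=19, q=9, a=4
  step 5: m=17, q=23, a=1
  step 6: m=6, q=20, a=1
  step 7: m=14, q=15, a=2
  step 8: m=16, q=16, a=2
  step 9: m=16, q=15, a=2
  step 10: m=14, q=20, a=1
  step 11: m=6, q=23, a=1
  step 12: m=17, q=9, a=4
  step 13: m=19, q=15, a=2
  step 14: m=11, q=25, a=1
  step 15: m=14, q=12, a=3
  step 16: m=22, q=1, a=44
a_16 = 2*a_0 = 44, so the period closes here.
sqrt(496) = [22; 3, 1, 2, 4, 1, 1, 2, 2, 2, 1, 1, 4, 2, 1, 3, 44]
Period length = 16

16


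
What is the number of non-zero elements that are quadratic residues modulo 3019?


For prime p, the number of non-zero quadratic residues is (p-1)/2.
= (3019-1)/2
= 1509

1509


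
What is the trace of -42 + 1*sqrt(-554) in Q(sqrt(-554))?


Tr(a + b*sqrt(d)) = (a + b*sqrt(d)) + (a - b*sqrt(d)) = 2a
= 2 * (-42)
= -84

-84


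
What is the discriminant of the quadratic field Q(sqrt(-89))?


For K = Q(sqrt(d)) with d squarefree: disc(K) = d if d = 1 mod 4, and disc(K) = 4d if d = 2 or 3 mod 4.
Here d = -89, and d mod 4 = 3.
d = 3 mod 4, not 1 (O_K = Z[sqrt(d)]), so disc(K) = 4d = 4 * (-89) = -356

-356


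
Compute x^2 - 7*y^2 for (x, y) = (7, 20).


x^2 - d*y^2
= 7^2 - 7*20^2
= 49 - 2800
= -2751

-2751


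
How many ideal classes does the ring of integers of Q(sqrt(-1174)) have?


K = Q(sqrt(-1174)). d mod 4 = 2, so D = disc(K) = 4d = -4696
h(K) equals the number of primitive reduced positive-definite forms (a, b, c) = a*x^2 + b*x*y + c*y^2 with b^2 - 4ac = D,
where reduced means |b| <= a <= c, with b >= 0 whenever |b| = a or a = c, and primitive means gcd(a, b, c) = 1.
Reduced forces 3a^2 <= |D| = 4696, so 1 <= a <= 39; b must have the parity of D, and c = (b^2 - D)/(4a) must be an integer >= a.
Enumerate a = 1..39, b in [-a, a]:
  a=1: (1, 0, 1174)  [1]
  a=2: (2, 0, 587)  [1]
  a=3..4: none
  a=5: (5, -2, 235), (5, 2, 235)  [2]
  a=6: none
  a=7: (7, -6, 169), (7, 6, 169)  [2]
  a=8..9: none
  a=10: (10, -8, 119), (10, 8, 119)  [2]
  a=11: (11, -10, 109), (11, 10, 109)  [2]
  a=12: none
  a=13: (13, -6, 91), (13, 6, 91)  [2]
  a=14: (14, -8, 85), (14, 8, 85)  [2]
  a=15..16: none
  a=17: (17, -8, 70), (17, 8, 70)  [2]
  a=18: none
  a=19: (19, -4, 62), (19, 4, 62)  [2]
  a=20..21: none
  a=22: (22, -12, 55), (22, 12, 55)  [2]
  a=23..24: none
  a=25: (25, -2, 47), (25, 2, 47)  [2]
  a=26: (26, -20, 49), (26, 20, 49)  [2]
  a=27..30: none
  a=31: (31, -4, 38), (31, 4, 38)  [2]
  a=32..33: none
  a=34: (34, -8, 35), (34, 8, 35)  [2]
  a=35: (35, -22, 37), (35, 22, 37)  [2]
  a=36..39: none
Total reduced forms: 1 + 1 + 2 + 2 + 2 + 2 + 2 + 2 + 2 + 2 + 2 + 2 + 2 + 2 + 2 + 2 = 30
h = 30

30


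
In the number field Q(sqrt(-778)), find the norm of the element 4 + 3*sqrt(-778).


N(a + b*sqrt(d)) = a^2 - d*b^2
= (4)^2 - (-778)*(3)^2
= 16 + 7002
= 7018

7018


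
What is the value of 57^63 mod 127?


p = 127 is prime and the exponent is (p-1)/2 = 63, so by Euler's criterion 57^63 = (57/127) = +1 or -1 mod 127.
Compute by square-and-multiply:
  63 = 32 + 16 + 8 + 4 + 2 + 1 (binary 111111)
  Repeated squaring mod 127: 57^1 = 57, 57^2 = 74, 57^4 = 15, 57^8 = 98, 57^16 = 79, 57^32 = 18
  57^63 = 57^32 * 57^16 * 57^8 * 57^4 * 57^2 * 57^1 = 18 * 79 * 98 * 15 * 74 * 57 mod 127
    18 * 79 = 1422 = 25 mod 127
    25 * 98 = 2450 = 37 mod 127
    37 * 15 = 555 = 47 mod 127
    47 * 74 = 3478 = 49 mod 127
    49 * 57 = 2793 = 126 mod 127
  57^63 = 126 mod 127
Result 126 = p - 1 = -1 mod 127: 57 is a quadratic non-residue mod 127. As a residue in [0, p-1] the value is 126.
57^63 mod 127 = 126

126


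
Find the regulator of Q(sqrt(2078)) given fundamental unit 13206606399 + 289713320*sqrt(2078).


epsilon = 13206606399 + 289713320*sqrt(2078)
= 2.6413e+10
R = ln(2.6413e+10)
= 23.9971

23.9971


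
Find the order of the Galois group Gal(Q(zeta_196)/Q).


|Gal(Q(zeta_196)/Q)| = phi(196)
= 84

84


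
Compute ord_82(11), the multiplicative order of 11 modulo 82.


We want ord_82(11), the smallest k >= 1 with 11^k = 1 mod 82.
n = 82 = 2 * 41, phi(82) = 40; the order divides phi(n).
Divisors of 40: 1, 2, 4, 5, 8, 10, 20, 40
Repeated squaring mod 82: 11^1 = 11, 11^2 = 39, 11^4 = 45, 11^8 = 57, 11^16 = 51, 11^32 = 59
Test divisors in increasing order:
  k=1: 11^1 = 11 mod 82
  k=2: 11^2 = 39 mod 82
  k=4: 11^4 = 45 mod 82
  k=5: 11^5 = 45 * 11 = 3 mod 82
  k=8: 11^8 = 57 mod 82
  k=10: 11^10 = 57 * 39 = 9 mod 82
  k=20: 11^20 = 51 * 45 = 81 mod 82
  k=40: 11^40 = 59 * 57 = 1 mod 82  <- first divisor giving 1
Order = 40

40


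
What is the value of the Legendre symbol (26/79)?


p = 79 is prime, so compute (26/79) with the reciprocity algorithm (Jacobi-symbol steps: pull out 2s via (2/n), flip via reciprocity, reduce):
  pull out 2: (2/79) = +1  (since 79 mod 8 = 7)
  reciprocity: (13/79) -> +(79/13)
  reduce: (1/13)
  (1/13) = 1
Product of signs = 1
(26/79) = 1

1


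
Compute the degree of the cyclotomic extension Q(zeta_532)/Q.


The degree equals Euler's totient phi(532).
532 = 2^2 * 7 * 19
phi(532) = 216

216


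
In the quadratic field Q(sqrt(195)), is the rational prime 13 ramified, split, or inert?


K = Q(sqrt(195)). Since d mod 4 = 3, disc(K) = 780.
Check p | disc: 780 mod 13 = 0.
p divides disc, so p ramifies: (p) = P^2 with e=2, f=1, g=1.
Therefore p is ramified.

ramified


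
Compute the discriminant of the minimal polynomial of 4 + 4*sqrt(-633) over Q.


The element 4 + 4*sqrt(-633) has minimal polynomial:
x^2 - 8*x + 10144
Discriminant = (-8)^2 - 4*(10144)
= 64 - 40576
= -40512

-40512


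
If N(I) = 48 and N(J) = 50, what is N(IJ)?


N(IJ) = N(I) * N(J)
= 48 * 50
= 2400

2400


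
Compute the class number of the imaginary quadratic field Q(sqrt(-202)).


K = Q(sqrt(-202)). d mod 4 = 2, so D = disc(K) = 4d = -808
h(K) equals the number of primitive reduced positive-definite forms (a, b, c) = a*x^2 + b*x*y + c*y^2 with b^2 - 4ac = D,
where reduced means |b| <= a <= c, with b >= 0 whenever |b| = a or a = c, and primitive means gcd(a, b, c) = 1.
Reduced forces 3a^2 <= |D| = 808, so 1 <= a <= 16; b must have the parity of D, and c = (b^2 - D)/(4a) must be an integer >= a.
Enumerate a = 1..16, b in [-a, a]:
  a=1: (1, 0, 202)  [1]
  a=2: (2, 0, 101)  [1]
  a=3..6: none
  a=7: (7, -2, 29), (7, 2, 29)  [2]
  a=8..13: none
  a=14: (14, -12, 17), (14, 12, 17)  [2]
  a=15..16: none
Total reduced forms: 1 + 1 + 2 + 2 = 6
h = 6

6


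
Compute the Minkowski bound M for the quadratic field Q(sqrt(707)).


d = 707, d mod 4 = 3, so disc(K) = 4d = 2828; |disc(K)| = 2828
Real quadratic field, so n = 2, s = r2 = 0, r1 = 2
M = (n!/n^n) * (4/pi)^s * sqrt(|disc(K)|) = (2!/2^2) * (4/pi)^0 * sqrt(2828)
= 0.5 * 1.000000 * 53.178943
= 26.5895

26.5895


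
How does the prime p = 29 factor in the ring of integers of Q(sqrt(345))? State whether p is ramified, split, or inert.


K = Q(sqrt(345)). Since d mod 4 = 1, disc(K) = 345.
Check p | disc: 345 mod 29 = 26.
p does not divide disc. Compute Legendre symbol (d/p):
26^((29-1)/2) mod 29 = -1
(d/p) = -1, so p is inert: (p) stays prime with e=1, f=2, g=1.
Therefore p is inert.

inert


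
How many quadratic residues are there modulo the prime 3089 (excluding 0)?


For prime p, the number of non-zero quadratic residues is (p-1)/2.
= (3089-1)/2
= 1544

1544


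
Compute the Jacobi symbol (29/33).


Compute (29/33) via quadratic reciprocity:
  reciprocity: (29/33) -> +(33/29)
  reduce: (4/29)
  pull out 2: (2/29) = -1  (since 29 mod 8 = 5)
  pull out 2: (2/29) = -1  (since 29 mod 8 = 5)
  (1/29) = 1
Product of signs = 1

1


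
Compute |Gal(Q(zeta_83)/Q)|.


|Gal(Q(zeta_83)/Q)| = phi(83)
= 82

82


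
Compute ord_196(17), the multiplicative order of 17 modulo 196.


We want ord_196(17), the smallest k >= 1 with 17^k = 1 mod 196.
n = 196 = 2^2 * 7^2, phi(196) = 84; the order divides phi(n).
Divisors of 84: 1, 2, 3, 4, 6, 7, 12, 14, 21, 28, 42, 84
Repeated squaring mod 196: 17^1 = 17, 17^2 = 93, 17^4 = 25, 17^8 = 37, 17^16 = 193, 17^32 = 9, 17^64 = 81
Test divisors in increasing order:
  k=1: 17^1 = 17 mod 196
  k=2: 17^2 = 93 mod 196
  k=3: 17^3 = 93 * 17 = 13 mod 196
  k=4: 17^4 = 25 mod 196
  k=6: 17^6 = 25 * 93 = 169 mod 196
  k=7: 17^7 = 25 * 93 * 17 = 129 mod 196
  k=12: 17^12 = 37 * 25 = 141 mod 196
  k=14: 17^14 = 37 * 25 * 93 = 177 mod 196
  k=21: 17^21 = 193 * 25 * 17 = 97 mod 196
  k=28: 17^28 = 193 * 37 * 25 = 165 mod 196
  k=42: 17^42 = 9 * 37 * 93 = 1 mod 196  <- first divisor giving 1
Order = 42

42


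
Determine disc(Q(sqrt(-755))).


For K = Q(sqrt(d)) with d squarefree: disc(K) = d if d = 1 mod 4, and disc(K) = 4d if d = 2 or 3 mod 4.
Here d = -755, and d mod 4 = 1.
d = 1 mod 4 (O_K = Z[(1+sqrt(d))/2]), so disc(K) = d = -755

-755


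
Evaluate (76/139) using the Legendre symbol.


p = 139 is prime, so compute (76/139) with the reciprocity algorithm (Jacobi-symbol steps: pull out 2s via (2/n), flip via reciprocity, reduce):
  pull out 2: (2/139) = -1  (since 139 mod 8 = 3)
  pull out 2: (2/139) = -1  (since 139 mod 8 = 3)
  reciprocity: (19/139) -> -(139/19)
  reduce: (6/19)
  pull out 2: (2/19) = -1  (since 19 mod 8 = 3)
  reciprocity: (3/19) -> -(19/3)
  reduce: (1/3)
  (1/3) = 1
Product of signs = -1
(76/139) = -1

-1


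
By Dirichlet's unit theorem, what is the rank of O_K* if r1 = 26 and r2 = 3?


By Dirichlet's unit theorem:
rank = r1 + r2 - 1
= 26 + 3 - 1
= 28

28


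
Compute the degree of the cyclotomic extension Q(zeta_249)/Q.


The degree equals Euler's totient phi(249).
249 = 3 * 83
phi(249) = 164

164


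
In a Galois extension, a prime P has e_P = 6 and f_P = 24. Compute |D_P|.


|D_P| = e * f
= 6 * 24
= 144

144


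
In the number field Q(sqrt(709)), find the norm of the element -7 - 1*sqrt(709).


N(a + b*sqrt(d)) = a^2 - d*b^2
= (-7)^2 - (709)*(-1)^2
= 49 - 709
= -660

-660


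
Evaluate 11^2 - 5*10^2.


x^2 - d*y^2
= 11^2 - 5*10^2
= 121 - 500
= -379

-379


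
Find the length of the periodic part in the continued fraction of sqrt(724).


Run the CF algorithm for sqrt(724).
a_0 = floor(sqrt(724)) = 26; set m_0=0, q_0=1.
Recurrence: m' = q*a - m,  q' = (d - m'^2)/q,  a' = floor((a_0 + m')/q').
  step 1: m=26, q=48, a=1
  step 2: m=22, q=5, a=9
  step 3: m=23, q=39, a=1
  step 4: m=16, q=12, a=3
  step 5: m=20, q=27, a=1
  step 6: m=7, q=25, a=1
  step 7: m=18, q=16, a=2
  step 8: m=14, q=33, a=1
  step 9: m=19, q=11, a=4
  step 10: m=25, q=9, a=5
  step 11: m=20, q=36, a=1
  step 12: m=16, q=13, a=3
  step 13: m=23, q=15, a=3
  step 14: m=22, q=16, a=3
  step 15: m=26, q=3, a=17
  step 16: m=25, q=33, a=1
  step 17: m=8, q=20, a=1
  step 18: m=12, q=29, a=1
  step 19: m=17, q=15, a=2
  step 20: m=13, q=37, a=1
  step 21: m=24, q=4, a=12
  step 22: m=24, q=37, a=1
  step 23: m=13, q=15, a=2
  step 24: m=17, q=29, a=1
  step 25: m=12, q=20, a=1
  step 26: m=8, q=33, a=1
  step 27: m=25, q=3, a=17
  step 28: m=26, q=16, a=3
  step 29: m=22, q=15, a=3
  step 30: m=23, q=13, a=3
  step 31: m=16, q=36, a=1
  step 32: m=20, q=9, a=5
  step 33: m=25, q=11, a=4
  step 34: m=19, q=33, a=1
  step 35: m=14, q=16, a=2
  step 36: m=18, q=25, a=1
  step 37: m=7, q=27, a=1
  step 38: m=20, q=12, a=3
  step 39: m=16, q=39, a=1
  step 40: m=23, q=5, a=9
  step 41: m=22, q=48, a=1
  step 42: m=26, q=1, a=52
a_42 = 2*a_0 = 52, so the period closes here.
sqrt(724) = [26; 1, 9, 1, 3, 1, 1, 2, 1, 4, 5, 1, 3, 3, 3, 17, 1, 1, 1, 2, 1, 12, 1, 2, 1, 1, 1, 17, 3, 3, 3, 1, 5, 4, 1, 2, 1, 1, 3, 1, 9, 1, 52]
Period length = 42

42


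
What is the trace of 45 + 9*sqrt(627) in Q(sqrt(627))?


Tr(a + b*sqrt(d)) = (a + b*sqrt(d)) + (a - b*sqrt(d)) = 2a
= 2 * (45)
= 90

90


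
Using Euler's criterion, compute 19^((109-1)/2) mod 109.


p = 109 is prime and the exponent is (p-1)/2 = 54, so by Euler's criterion 19^54 = (19/109) = +1 or -1 mod 109.
Compute by square-and-multiply:
  54 = 32 + 16 + 4 + 2 (binary 110110)
  Repeated squaring mod 109: 19^1 = 19, 19^2 = 34, 19^4 = 66, 19^8 = 105, 19^16 = 16, 19^32 = 38
  19^54 = 19^32 * 19^16 * 19^4 * 19^2 = 38 * 16 * 66 * 34 mod 109
    38 * 16 = 608 = 63 mod 109
    63 * 66 = 4158 = 16 mod 109
    16 * 34 = 544 = 108 mod 109
  19^54 = 108 mod 109
Result 108 = p - 1 = -1 mod 109: 19 is a quadratic non-residue mod 109. As a residue in [0, p-1] the value is 108.
19^54 mod 109 = 108

108


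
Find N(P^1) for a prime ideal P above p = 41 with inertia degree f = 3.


N(P^a) = p^(a*f)
= 41^(1*3)
= 41^3
= 68921

68921


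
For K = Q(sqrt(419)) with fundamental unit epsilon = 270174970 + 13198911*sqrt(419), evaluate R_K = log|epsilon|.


epsilon = 270174970 + 13198911*sqrt(419)
= 5.4035e+08
R = ln(5.4035e+08)
= 20.1077

20.1077


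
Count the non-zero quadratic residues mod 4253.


For prime p, the number of non-zero quadratic residues is (p-1)/2.
= (4253-1)/2
= 2126

2126


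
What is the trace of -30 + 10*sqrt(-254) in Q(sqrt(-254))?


Tr(a + b*sqrt(d)) = (a + b*sqrt(d)) + (a - b*sqrt(d)) = 2a
= 2 * (-30)
= -60

-60


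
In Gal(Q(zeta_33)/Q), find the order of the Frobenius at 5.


The Frobenius at p in Gal(Q(zeta_n)/Q) = (Z/nZ)* is the class of p, so its order is ord_33(5), the smallest k >= 1 with 5^k = 1 mod 33.
n = 33 = 3 * 11, phi(33) = 20; the order divides phi(n).
Divisors of 20: 1, 2, 4, 5, 10, 20
Repeated squaring mod 33: 5^1 = 5, 5^2 = 25, 5^4 = 31, 5^8 = 4, 5^16 = 16
Test divisors in increasing order:
  k=1: 5^1 = 5 mod 33
  k=2: 5^2 = 25 mod 33
  k=4: 5^4 = 31 mod 33
  k=5: 5^5 = 31 * 5 = 23 mod 33
  k=10: 5^10 = 4 * 25 = 1 mod 33  <- first divisor giving 1
Order = 10

10


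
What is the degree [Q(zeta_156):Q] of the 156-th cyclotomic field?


The degree equals Euler's totient phi(156).
156 = 2^2 * 3 * 13
phi(156) = 48

48


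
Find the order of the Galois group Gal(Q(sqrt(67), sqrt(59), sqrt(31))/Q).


The 3 square roots of distinct primes are multiplicatively independent over Q,
so [K:Q] = 2^3 and Gal(K/Q) is isomorphic to (Z/2Z)^3.
|Gal| = 2^3 = 8

8


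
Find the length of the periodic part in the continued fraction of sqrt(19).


Run the CF algorithm for sqrt(19).
a_0 = floor(sqrt(19)) = 4; set m_0=0, q_0=1.
Recurrence: m' = q*a - m,  q' = (d - m'^2)/q,  a' = floor((a_0 + m')/q').
  step 1: m=4, q=3, a=2
  step 2: m=2, q=5, a=1
  step 3: m=3, q=2, a=3
  step 4: m=3, q=5, a=1
  step 5: m=2, q=3, a=2
  step 6: m=4, q=1, a=8
a_6 = 2*a_0 = 8, so the period closes here.
sqrt(19) = [4; 2, 1, 3, 1, 2, 8]
Period length = 6

6


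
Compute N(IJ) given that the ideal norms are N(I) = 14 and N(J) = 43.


N(IJ) = N(I) * N(J)
= 14 * 43
= 602

602


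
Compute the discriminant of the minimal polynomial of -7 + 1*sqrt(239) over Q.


The element -7 + 1*sqrt(239) has minimal polynomial:
x^2 + 14*x - 190
Discriminant = (14)^2 - 4*(-190)
= 196 + 760
= 956

956


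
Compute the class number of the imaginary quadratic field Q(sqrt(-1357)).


K = Q(sqrt(-1357)). d mod 4 = 3, so D = disc(K) = 4d = -5428
h(K) equals the number of primitive reduced positive-definite forms (a, b, c) = a*x^2 + b*x*y + c*y^2 with b^2 - 4ac = D,
where reduced means |b| <= a <= c, with b >= 0 whenever |b| = a or a = c, and primitive means gcd(a, b, c) = 1.
Reduced forces 3a^2 <= |D| = 5428, so 1 <= a <= 42; b must have the parity of D, and c = (b^2 - D)/(4a) must be an integer >= a.
Enumerate a = 1..42, b in [-a, a]:
  a=1: (1, 0, 1357)  [1]
  a=2: (2, 2, 679)  [1]
  a=3..6: none
  a=7: (7, -2, 194), (7, 2, 194)  [2]
  a=8..13: none
  a=14: (14, -2, 97), (14, 2, 97)  [2]
  a=15..18: none
  a=19: (19, -14, 74), (19, 14, 74)  [2]
  a=20..22: none
  a=23: (23, 0, 59)  [1]
  a=24..28: none
  a=29: (29, -16, 49), (29, 16, 49)  [2]
  a=30: none
  a=31: (31, -20, 47), (31, 20, 47)  [2]
  a=32..36: none
  a=37: (37, -14, 38), (37, 14, 38)  [2]
  a=38..40: none
  a=41: (41, 36, 41)  [1]
  a=42: none
Total reduced forms: 1 + 1 + 2 + 2 + 2 + 1 + 2 + 2 + 2 + 1 = 16
h = 16

16


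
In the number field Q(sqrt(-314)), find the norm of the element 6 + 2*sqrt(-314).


N(a + b*sqrt(d)) = a^2 - d*b^2
= (6)^2 - (-314)*(2)^2
= 36 + 1256
= 1292

1292


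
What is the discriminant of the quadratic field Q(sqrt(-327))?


For K = Q(sqrt(d)) with d squarefree: disc(K) = d if d = 1 mod 4, and disc(K) = 4d if d = 2 or 3 mod 4.
Here d = -327, and d mod 4 = 1.
d = 1 mod 4 (O_K = Z[(1+sqrt(d))/2]), so disc(K) = d = -327

-327


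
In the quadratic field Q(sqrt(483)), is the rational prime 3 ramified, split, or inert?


K = Q(sqrt(483)). Since d mod 4 = 3, disc(K) = 1932.
Check p | disc: 1932 mod 3 = 0.
p divides disc, so p ramifies: (p) = P^2 with e=2, f=1, g=1.
Therefore p is ramified.

ramified


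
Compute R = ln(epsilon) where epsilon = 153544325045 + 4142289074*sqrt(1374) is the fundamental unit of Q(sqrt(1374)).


epsilon = 153544325045 + 4142289074*sqrt(1374)
= 3.0709e+11
R = ln(3.0709e+11)
= 26.4504

26.4504


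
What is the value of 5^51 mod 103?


p = 103 is prime and the exponent is (p-1)/2 = 51, so by Euler's criterion 5^51 = (5/103) = +1 or -1 mod 103.
Compute by square-and-multiply:
  51 = 32 + 16 + 2 + 1 (binary 110011)
  Repeated squaring mod 103: 5^1 = 5, 5^2 = 25, 5^4 = 7, 5^8 = 49, 5^16 = 32, 5^32 = 97
  5^51 = 5^32 * 5^16 * 5^2 * 5^1 = 97 * 32 * 25 * 5 mod 103
    97 * 32 = 3104 = 14 mod 103
    14 * 25 = 350 = 41 mod 103
    41 * 5 = 205 = 102 mod 103
  5^51 = 102 mod 103
Result 102 = p - 1 = -1 mod 103: 5 is a quadratic non-residue mod 103. As a residue in [0, p-1] the value is 102.
5^51 mod 103 = 102

102


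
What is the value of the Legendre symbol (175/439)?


p = 439 is prime, so compute (175/439) with the reciprocity algorithm (Jacobi-symbol steps: pull out 2s via (2/n), flip via reciprocity, reduce):
  reciprocity: (175/439) -> -(439/175)
  reduce: (89/175)
  reciprocity: (89/175) -> +(175/89)
  reduce: (86/89)
  pull out 2: (2/89) = +1  (since 89 mod 8 = 1)
  reciprocity: (43/89) -> +(89/43)
  reduce: (3/43)
  reciprocity: (3/43) -> -(43/3)
  reduce: (1/3)
  (1/3) = 1
Product of signs = 1
(175/439) = 1

1


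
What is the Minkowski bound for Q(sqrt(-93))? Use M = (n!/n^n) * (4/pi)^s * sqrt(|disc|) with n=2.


d = -93, d mod 4 = 3, so disc(K) = 4d = -372; |disc(K)| = 372
Imaginary quadratic field, so n = 2, s = r2 = 1, r1 = 0
M = (n!/n^n) * (4/pi)^s * sqrt(|disc(K)|) = (2!/2^2) * (4/pi)^1 * sqrt(372)
= 0.5 * 1.273240 * 19.287302
= 12.2787

12.2787


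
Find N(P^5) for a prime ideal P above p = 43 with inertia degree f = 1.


N(P^a) = p^(a*f)
= 43^(5*1)
= 43^5
= 147008443

147008443


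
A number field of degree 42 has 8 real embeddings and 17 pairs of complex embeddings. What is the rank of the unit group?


By Dirichlet's unit theorem:
rank = r1 + r2 - 1
= 8 + 17 - 1
= 24

24


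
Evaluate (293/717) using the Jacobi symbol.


Compute (293/717) via quadratic reciprocity:
  reciprocity: (293/717) -> +(717/293)
  reduce: (131/293)
  reciprocity: (131/293) -> +(293/131)
  reduce: (31/131)
  reciprocity: (31/131) -> -(131/31)
  reduce: (7/31)
  reciprocity: (7/31) -> -(31/7)
  reduce: (3/7)
  reciprocity: (3/7) -> -(7/3)
  reduce: (1/3)
  (1/3) = 1
Product of signs = -1

-1


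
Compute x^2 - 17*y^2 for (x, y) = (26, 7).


x^2 - d*y^2
= 26^2 - 17*7^2
= 676 - 833
= -157

-157


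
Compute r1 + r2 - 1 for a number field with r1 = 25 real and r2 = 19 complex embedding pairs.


By Dirichlet's unit theorem:
rank = r1 + r2 - 1
= 25 + 19 - 1
= 43

43


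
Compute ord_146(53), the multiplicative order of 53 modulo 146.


We want ord_146(53), the smallest k >= 1 with 53^k = 1 mod 146.
n = 146 = 2 * 73, phi(146) = 72; the order divides phi(n).
Divisors of 72: 1, 2, 3, 4, 6, 8, 9, 12, 18, 24, 36, 72
Repeated squaring mod 146: 53^1 = 53, 53^2 = 35, 53^4 = 57, 53^8 = 37, 53^16 = 55, 53^32 = 105, 53^64 = 75
Test divisors in increasing order:
  k=1: 53^1 = 53 mod 146
  k=2: 53^2 = 35 mod 146
  k=3: 53^3 = 35 * 53 = 103 mod 146
  k=4: 53^4 = 57 mod 146
  k=6: 53^6 = 57 * 35 = 97 mod 146
  k=8: 53^8 = 37 mod 146
  k=9: 53^9 = 37 * 53 = 63 mod 146
  k=12: 53^12 = 37 * 57 = 65 mod 146
  k=18: 53^18 = 55 * 35 = 27 mod 146
  k=24: 53^24 = 55 * 37 = 137 mod 146
  k=36: 53^36 = 105 * 57 = 145 mod 146
  k=72: 53^72 = 75 * 37 = 1 mod 146  <- first divisor giving 1
Order = 72

72


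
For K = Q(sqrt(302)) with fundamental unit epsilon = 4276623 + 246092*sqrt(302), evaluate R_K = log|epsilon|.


epsilon = 4276623 + 246092*sqrt(302)
= 8.5532e+06
R = ln(8.5532e+06)
= 15.9618

15.9618


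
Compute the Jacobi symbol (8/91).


Compute (8/91) via quadratic reciprocity:
  pull out 2: (2/91) = -1  (since 91 mod 8 = 3)
  pull out 2: (2/91) = -1  (since 91 mod 8 = 3)
  pull out 2: (2/91) = -1  (since 91 mod 8 = 3)
  (1/91) = 1
Product of signs = -1

-1


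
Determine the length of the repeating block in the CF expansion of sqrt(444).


Run the CF algorithm for sqrt(444).
a_0 = floor(sqrt(444)) = 21; set m_0=0, q_0=1.
Recurrence: m' = q*a - m,  q' = (d - m'^2)/q,  a' = floor((a_0 + m')/q').
  step 1: m=21, q=3, a=14
  step 2: m=21, q=1, a=42
a_2 = 2*a_0 = 42, so the period closes here.
sqrt(444) = [21; 14, 42]
Period length = 2

2


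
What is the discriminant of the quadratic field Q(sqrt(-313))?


For K = Q(sqrt(d)) with d squarefree: disc(K) = d if d = 1 mod 4, and disc(K) = 4d if d = 2 or 3 mod 4.
Here d = -313, and d mod 4 = 3.
d = 3 mod 4, not 1 (O_K = Z[sqrt(d)]), so disc(K) = 4d = 4 * (-313) = -1252

-1252


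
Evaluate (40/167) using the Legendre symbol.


p = 167 is prime, so compute (40/167) with the reciprocity algorithm (Jacobi-symbol steps: pull out 2s via (2/n), flip via reciprocity, reduce):
  pull out 2: (2/167) = +1  (since 167 mod 8 = 7)
  pull out 2: (2/167) = +1  (since 167 mod 8 = 7)
  pull out 2: (2/167) = +1  (since 167 mod 8 = 7)
  reciprocity: (5/167) -> +(167/5)
  reduce: (2/5)
  pull out 2: (2/5) = -1  (since 5 mod 8 = 5)
  (1/5) = 1
Product of signs = -1
(40/167) = -1

-1


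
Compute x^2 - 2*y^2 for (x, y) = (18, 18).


x^2 - d*y^2
= 18^2 - 2*18^2
= 324 - 648
= -324

-324


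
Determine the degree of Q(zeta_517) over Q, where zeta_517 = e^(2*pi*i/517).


The degree equals Euler's totient phi(517).
517 = 11 * 47
phi(517) = 460

460


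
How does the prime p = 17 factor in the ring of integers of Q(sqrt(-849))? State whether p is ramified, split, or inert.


K = Q(sqrt(-849)). Since d mod 4 = 3, disc(K) = -3396.
Check p | disc: -3396 mod 17 = 4.
p does not divide disc. Compute Legendre symbol (d/p):
1^((17-1)/2) mod 17 = 1
(d/p) = 1, so p splits: (p) = P*P' with e=1, f=1, g=2.
Therefore p is split.

split


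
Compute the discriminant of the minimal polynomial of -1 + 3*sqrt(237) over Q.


The element -1 + 3*sqrt(237) has minimal polynomial:
x^2 + 2*x - 2132
Discriminant = (2)^2 - 4*(-2132)
= 4 + 8528
= 8532

8532


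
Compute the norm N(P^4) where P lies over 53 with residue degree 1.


N(P^a) = p^(a*f)
= 53^(4*1)
= 53^4
= 7890481

7890481


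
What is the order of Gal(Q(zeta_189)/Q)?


|Gal(Q(zeta_189)/Q)| = phi(189)
= 108

108


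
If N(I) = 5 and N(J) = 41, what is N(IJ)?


N(IJ) = N(I) * N(J)
= 5 * 41
= 205

205


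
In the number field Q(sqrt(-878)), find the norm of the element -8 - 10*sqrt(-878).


N(a + b*sqrt(d)) = a^2 - d*b^2
= (-8)^2 - (-878)*(-10)^2
= 64 + 87800
= 87864

87864


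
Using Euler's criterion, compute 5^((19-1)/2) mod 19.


p = 19 is prime and the exponent is (p-1)/2 = 9, so by Euler's criterion 5^9 = (5/19) = +1 or -1 mod 19.
Compute by square-and-multiply:
  9 = 8 + 1 (binary 1001)
  Repeated squaring mod 19: 5^1 = 5, 5^2 = 6, 5^4 = 17, 5^8 = 4
  5^9 = 5^8 * 5^1 = 4 * 5 mod 19
    4 * 5 = 20 = 1 mod 19
  5^9 = 1 mod 19
Result 1: 5 is a quadratic residue mod 19.
5^9 mod 19 = 1

1


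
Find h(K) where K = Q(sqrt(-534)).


K = Q(sqrt(-534)). d mod 4 = 2, so D = disc(K) = 4d = -2136
h(K) equals the number of primitive reduced positive-definite forms (a, b, c) = a*x^2 + b*x*y + c*y^2 with b^2 - 4ac = D,
where reduced means |b| <= a <= c, with b >= 0 whenever |b| = a or a = c, and primitive means gcd(a, b, c) = 1.
Reduced forces 3a^2 <= |D| = 2136, so 1 <= a <= 26; b must have the parity of D, and c = (b^2 - D)/(4a) must be an integer >= a.
Enumerate a = 1..26, b in [-a, a]:
  a=1: (1, 0, 534)  [1]
  a=2: (2, 0, 267)  [1]
  a=3: (3, 0, 178)  [1]
  a=4: none
  a=5: (5, -2, 107), (5, 2, 107)  [2]
  a=6: (6, 0, 89)  [1]
  a=7..9: none
  a=10: (10, -8, 55), (10, 8, 55)  [2]
  a=11: (11, -8, 50), (11, 8, 50)  [2]
  a=12: none
  a=13: (13, -10, 43), (13, 10, 43)  [2]
  a=14: none
  a=15: (15, -12, 38), (15, 12, 38)  [2]
  a=16..18: none
  a=19: (19, -12, 30), (19, 12, 30)  [2]
  a=20..21: none
  a=22: (22, -8, 25), (22, 8, 25)  [2]
  a=23: (23, -16, 26), (23, 16, 26)  [2]
  a=24..26: none
Total reduced forms: 1 + 1 + 1 + 2 + 1 + 2 + 2 + 2 + 2 + 2 + 2 + 2 = 20
h = 20

20


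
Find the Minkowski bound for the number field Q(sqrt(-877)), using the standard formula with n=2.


d = -877, d mod 4 = 3, so disc(K) = 4d = -3508; |disc(K)| = 3508
Imaginary quadratic field, so n = 2, s = r2 = 1, r1 = 0
M = (n!/n^n) * (4/pi)^s * sqrt(|disc(K)|) = (2!/2^2) * (4/pi)^1 * sqrt(3508)
= 0.5 * 1.273240 * 59.228372
= 37.7060

37.7060


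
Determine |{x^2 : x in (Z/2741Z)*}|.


For prime p, the number of non-zero quadratic residues is (p-1)/2.
= (2741-1)/2
= 1370

1370


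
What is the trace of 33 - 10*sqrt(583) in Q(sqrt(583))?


Tr(a + b*sqrt(d)) = (a + b*sqrt(d)) + (a - b*sqrt(d)) = 2a
= 2 * (33)
= 66

66


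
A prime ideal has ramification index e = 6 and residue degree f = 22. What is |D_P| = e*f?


|D_P| = e * f
= 6 * 22
= 132

132


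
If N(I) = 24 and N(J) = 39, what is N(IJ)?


N(IJ) = N(I) * N(J)
= 24 * 39
= 936

936


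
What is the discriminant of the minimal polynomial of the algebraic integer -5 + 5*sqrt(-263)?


The element -5 + 5*sqrt(-263) has minimal polynomial:
x^2 + 10*x + 6600
Discriminant = (10)^2 - 4*(6600)
= 100 - 26400
= -26300

-26300


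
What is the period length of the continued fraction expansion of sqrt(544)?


Run the CF algorithm for sqrt(544).
a_0 = floor(sqrt(544)) = 23; set m_0=0, q_0=1.
Recurrence: m' = q*a - m,  q' = (d - m'^2)/q,  a' = floor((a_0 + m')/q').
  step 1: m=23, q=15, a=3
  step 2: m=22, q=4, a=11
  step 3: m=22, q=15, a=3
  step 4: m=23, q=1, a=46
a_4 = 2*a_0 = 46, so the period closes here.
sqrt(544) = [23; 3, 11, 3, 46]
Period length = 4

4


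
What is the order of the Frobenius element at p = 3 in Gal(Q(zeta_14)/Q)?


The Frobenius at p in Gal(Q(zeta_n)/Q) = (Z/nZ)* is the class of p, so its order is ord_14(3), the smallest k >= 1 with 3^k = 1 mod 14.
n = 14 = 2 * 7, phi(14) = 6; the order divides phi(n).
Divisors of 6: 1, 2, 3, 6
Repeated squaring mod 14: 3^1 = 3, 3^2 = 9, 3^4 = 11
Test divisors in increasing order:
  k=1: 3^1 = 3 mod 14
  k=2: 3^2 = 9 mod 14
  k=3: 3^3 = 9 * 3 = 13 mod 14
  k=6: 3^6 = 11 * 9 = 1 mod 14  <- first divisor giving 1
Order = 6

6


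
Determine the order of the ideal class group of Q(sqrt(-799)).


K = Q(sqrt(-799)). d mod 4 = 1, so D = disc(K) = d = -799
h(K) equals the number of primitive reduced positive-definite forms (a, b, c) = a*x^2 + b*x*y + c*y^2 with b^2 - 4ac = D,
where reduced means |b| <= a <= c, with b >= 0 whenever |b| = a or a = c, and primitive means gcd(a, b, c) = 1.
Reduced forces 3a^2 <= |D| = 799, so 1 <= a <= 16; b must have the parity of D, and c = (b^2 - D)/(4a) must be an integer >= a.
Enumerate a = 1..16, b in [-a, a]:
  a=1: (1, 1, 200)  [1]
  a=2: (2, -1, 100), (2, 1, 100)  [2]
  a=3: none
  a=4: (4, -1, 50), (4, 1, 50)  [2]
  a=5: (5, -1, 40), (5, 1, 40)  [2]
  a=6..7: none
  a=8: (8, -1, 25), (8, 1, 25)  [2]
  a=9: none
  a=10: (10, -9, 22), (10, -1, 20), (10, 1, 20), (10, 9, 22)  [4]
  a=11: (11, -9, 20), (11, 9, 20)  [2]
  a=12..15: none
  a=16: (16, 15, 16)  [1]
Total reduced forms: 1 + 2 + 2 + 2 + 2 + 4 + 2 + 1 = 16
h = 16

16


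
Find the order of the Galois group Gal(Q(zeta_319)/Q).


|Gal(Q(zeta_319)/Q)| = phi(319)
= 280

280


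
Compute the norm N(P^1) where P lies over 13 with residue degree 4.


N(P^a) = p^(a*f)
= 13^(1*4)
= 13^4
= 28561

28561


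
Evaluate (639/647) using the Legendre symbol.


p = 647 is prime, so compute (639/647) with the reciprocity algorithm (Jacobi-symbol steps: pull out 2s via (2/n), flip via reciprocity, reduce):
  reciprocity: (639/647) -> -(647/639)
  reduce: (8/639)
  pull out 2: (2/639) = +1  (since 639 mod 8 = 7)
  pull out 2: (2/639) = +1  (since 639 mod 8 = 7)
  pull out 2: (2/639) = +1  (since 639 mod 8 = 7)
  (1/639) = 1
Product of signs = -1
(639/647) = -1

-1


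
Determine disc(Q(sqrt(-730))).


For K = Q(sqrt(d)) with d squarefree: disc(K) = d if d = 1 mod 4, and disc(K) = 4d if d = 2 or 3 mod 4.
Here d = -730, and d mod 4 = 2.
d = 2 mod 4, not 1 (O_K = Z[sqrt(d)]), so disc(K) = 4d = 4 * (-730) = -2920

-2920


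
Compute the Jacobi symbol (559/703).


Compute (559/703) via quadratic reciprocity:
  reciprocity: (559/703) -> -(703/559)
  reduce: (144/559)
  pull out 2: (2/559) = +1  (since 559 mod 8 = 7)
  pull out 2: (2/559) = +1  (since 559 mod 8 = 7)
  pull out 2: (2/559) = +1  (since 559 mod 8 = 7)
  pull out 2: (2/559) = +1  (since 559 mod 8 = 7)
  reciprocity: (9/559) -> +(559/9)
  reduce: (1/9)
  (1/9) = 1
Product of signs = -1

-1


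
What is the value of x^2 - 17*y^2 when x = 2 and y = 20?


x^2 - d*y^2
= 2^2 - 17*20^2
= 4 - 6800
= -6796

-6796
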